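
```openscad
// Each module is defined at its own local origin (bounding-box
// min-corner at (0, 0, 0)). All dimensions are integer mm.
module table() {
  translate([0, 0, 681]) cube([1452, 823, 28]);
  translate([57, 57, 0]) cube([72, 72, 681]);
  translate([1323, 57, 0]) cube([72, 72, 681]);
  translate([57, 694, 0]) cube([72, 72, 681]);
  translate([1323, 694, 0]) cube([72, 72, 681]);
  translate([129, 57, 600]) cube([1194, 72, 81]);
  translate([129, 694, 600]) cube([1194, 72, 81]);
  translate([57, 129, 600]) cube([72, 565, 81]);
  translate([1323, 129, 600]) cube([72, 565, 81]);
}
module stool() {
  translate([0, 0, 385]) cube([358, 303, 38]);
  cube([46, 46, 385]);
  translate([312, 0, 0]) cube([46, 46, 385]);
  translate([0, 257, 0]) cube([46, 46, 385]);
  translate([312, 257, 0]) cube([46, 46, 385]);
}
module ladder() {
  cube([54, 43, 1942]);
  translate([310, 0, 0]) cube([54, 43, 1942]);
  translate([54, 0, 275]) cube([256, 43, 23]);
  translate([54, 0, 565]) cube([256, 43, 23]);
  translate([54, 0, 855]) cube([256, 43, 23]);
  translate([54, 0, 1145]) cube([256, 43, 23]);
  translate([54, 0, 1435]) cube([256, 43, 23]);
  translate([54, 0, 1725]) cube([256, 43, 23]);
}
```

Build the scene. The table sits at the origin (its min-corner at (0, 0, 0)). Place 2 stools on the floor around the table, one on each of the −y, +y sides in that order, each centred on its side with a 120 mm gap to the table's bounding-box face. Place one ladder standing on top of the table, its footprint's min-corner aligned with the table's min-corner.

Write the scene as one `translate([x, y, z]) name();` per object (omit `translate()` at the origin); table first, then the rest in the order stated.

table();
translate([547, -423, 0]) stool();
translate([547, 943, 0]) stool();
translate([0, 0, 709]) ladder();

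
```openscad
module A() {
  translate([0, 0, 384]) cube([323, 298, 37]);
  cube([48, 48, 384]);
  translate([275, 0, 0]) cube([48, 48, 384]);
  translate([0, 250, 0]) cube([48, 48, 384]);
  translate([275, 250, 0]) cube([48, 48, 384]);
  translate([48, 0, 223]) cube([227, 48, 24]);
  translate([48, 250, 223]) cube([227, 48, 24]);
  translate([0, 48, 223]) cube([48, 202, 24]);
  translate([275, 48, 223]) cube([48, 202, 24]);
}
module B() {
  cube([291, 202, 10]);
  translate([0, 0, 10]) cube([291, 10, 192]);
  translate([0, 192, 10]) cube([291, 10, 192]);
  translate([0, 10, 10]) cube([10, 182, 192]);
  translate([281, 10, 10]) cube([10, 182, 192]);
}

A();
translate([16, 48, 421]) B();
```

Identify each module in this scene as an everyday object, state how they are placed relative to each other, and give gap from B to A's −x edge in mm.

The open box's min-x is at 16; the stool's min-x is 0; gap = 16 mm.

A is a stool. B is an open box. The open box is on top of the stool, centred. The gap from the open box to the stool's −x edge is 16 mm.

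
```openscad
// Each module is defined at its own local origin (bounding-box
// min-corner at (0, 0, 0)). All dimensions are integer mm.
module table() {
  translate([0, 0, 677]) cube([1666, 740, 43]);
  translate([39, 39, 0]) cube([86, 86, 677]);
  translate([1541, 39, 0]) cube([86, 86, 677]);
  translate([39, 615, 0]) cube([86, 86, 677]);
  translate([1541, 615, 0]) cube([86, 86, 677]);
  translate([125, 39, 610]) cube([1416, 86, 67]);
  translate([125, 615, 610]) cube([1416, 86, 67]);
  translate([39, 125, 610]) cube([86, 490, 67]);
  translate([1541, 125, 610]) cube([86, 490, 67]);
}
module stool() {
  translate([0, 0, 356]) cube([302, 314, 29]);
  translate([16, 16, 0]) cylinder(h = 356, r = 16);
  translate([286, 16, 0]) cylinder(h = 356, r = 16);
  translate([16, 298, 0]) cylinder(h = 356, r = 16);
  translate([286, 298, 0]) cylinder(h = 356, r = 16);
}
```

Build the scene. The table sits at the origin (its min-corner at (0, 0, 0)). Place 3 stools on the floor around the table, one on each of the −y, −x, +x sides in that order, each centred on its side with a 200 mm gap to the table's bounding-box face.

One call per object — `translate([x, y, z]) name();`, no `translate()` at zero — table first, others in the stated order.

table();
translate([682, -514, 0]) stool();
translate([-502, 213, 0]) stool();
translate([1866, 213, 0]) stool();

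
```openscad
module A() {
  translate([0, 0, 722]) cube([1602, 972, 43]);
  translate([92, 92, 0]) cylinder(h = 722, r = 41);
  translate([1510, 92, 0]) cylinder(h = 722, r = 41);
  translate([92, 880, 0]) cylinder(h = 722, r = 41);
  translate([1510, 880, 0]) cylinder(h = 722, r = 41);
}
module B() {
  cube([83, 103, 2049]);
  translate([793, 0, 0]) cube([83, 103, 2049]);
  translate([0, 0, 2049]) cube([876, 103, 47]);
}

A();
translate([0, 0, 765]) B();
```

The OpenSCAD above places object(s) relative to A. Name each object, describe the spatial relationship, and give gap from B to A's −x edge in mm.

A is a table. B is a door frame. The door frame is on top of the table. The gap from the door frame to the table's −x edge is 0 mm.

The door frame's min-x is at 0; the table's min-x is 0; gap = 0 mm.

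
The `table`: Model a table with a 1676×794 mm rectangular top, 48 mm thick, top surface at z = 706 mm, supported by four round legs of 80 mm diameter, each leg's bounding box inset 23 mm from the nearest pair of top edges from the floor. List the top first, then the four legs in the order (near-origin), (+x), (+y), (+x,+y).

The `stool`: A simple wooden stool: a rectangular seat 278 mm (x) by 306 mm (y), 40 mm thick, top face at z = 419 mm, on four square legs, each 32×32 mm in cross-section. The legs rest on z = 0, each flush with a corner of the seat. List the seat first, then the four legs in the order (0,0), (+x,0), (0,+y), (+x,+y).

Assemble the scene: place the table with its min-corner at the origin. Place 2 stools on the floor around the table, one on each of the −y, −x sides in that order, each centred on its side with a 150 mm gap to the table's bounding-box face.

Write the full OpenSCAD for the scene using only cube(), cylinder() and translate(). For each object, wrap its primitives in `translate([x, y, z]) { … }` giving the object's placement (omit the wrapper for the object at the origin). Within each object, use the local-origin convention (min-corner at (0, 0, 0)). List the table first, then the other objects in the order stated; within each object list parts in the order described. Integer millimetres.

translate([0, 0, 658]) cube([1676, 794, 48]);
translate([63, 63, 0]) cylinder(h = 658, r = 40);
translate([1613, 63, 0]) cylinder(h = 658, r = 40);
translate([63, 731, 0]) cylinder(h = 658, r = 40);
translate([1613, 731, 0]) cylinder(h = 658, r = 40);
translate([699, -456, 0]) {
  translate([0, 0, 379]) cube([278, 306, 40]);
  cube([32, 32, 379]);
  translate([246, 0, 0]) cube([32, 32, 379]);
  translate([0, 274, 0]) cube([32, 32, 379]);
  translate([246, 274, 0]) cube([32, 32, 379]);
}
translate([-428, 244, 0]) {
  translate([0, 0, 379]) cube([278, 306, 40]);
  cube([32, 32, 379]);
  translate([246, 0, 0]) cube([32, 32, 379]);
  translate([0, 274, 0]) cube([32, 32, 379]);
  translate([246, 274, 0]) cube([32, 32, 379]);
}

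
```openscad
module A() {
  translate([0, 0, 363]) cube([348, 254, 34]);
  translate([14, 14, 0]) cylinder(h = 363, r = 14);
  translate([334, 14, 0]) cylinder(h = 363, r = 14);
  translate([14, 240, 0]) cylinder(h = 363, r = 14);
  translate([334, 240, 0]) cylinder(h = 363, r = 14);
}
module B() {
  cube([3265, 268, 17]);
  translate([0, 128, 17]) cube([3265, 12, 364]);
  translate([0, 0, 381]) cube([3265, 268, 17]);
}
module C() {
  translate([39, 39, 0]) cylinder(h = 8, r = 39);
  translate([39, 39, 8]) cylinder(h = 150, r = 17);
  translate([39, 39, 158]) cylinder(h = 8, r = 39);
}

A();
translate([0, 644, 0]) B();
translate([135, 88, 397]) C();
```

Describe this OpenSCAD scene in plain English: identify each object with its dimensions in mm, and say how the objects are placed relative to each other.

A is a four-legged stool. The seat is a 348×254×34 mm slab whose top surface is at z = 397 mm; four round legs, each 28 mm in diameter, run from the floor (z = 0) to the underside of the seat, each leg's axis is inset half a diameter from the nearest pair of seat edges (so the leg's bounding box is flush with the corner).

B is an I-beam lying along x, 3265 mm long. Overall section height 398 mm. Two flanges 268 mm wide (y) and 17 mm thick, one on the floor and one at the top; a web 12 mm thick runs between them, centred on the flange width.

C is a spool: two coaxial disc flanges of radius 39 mm and thickness 8 mm, joined by a core cylinder of radius 17 mm and height 150 mm. The lower flange rests on z = 0 and the three cylinders share a vertical axis.

The I-beam is on the floor beside the stool on its +y side. The spool is on top of the stool, centred.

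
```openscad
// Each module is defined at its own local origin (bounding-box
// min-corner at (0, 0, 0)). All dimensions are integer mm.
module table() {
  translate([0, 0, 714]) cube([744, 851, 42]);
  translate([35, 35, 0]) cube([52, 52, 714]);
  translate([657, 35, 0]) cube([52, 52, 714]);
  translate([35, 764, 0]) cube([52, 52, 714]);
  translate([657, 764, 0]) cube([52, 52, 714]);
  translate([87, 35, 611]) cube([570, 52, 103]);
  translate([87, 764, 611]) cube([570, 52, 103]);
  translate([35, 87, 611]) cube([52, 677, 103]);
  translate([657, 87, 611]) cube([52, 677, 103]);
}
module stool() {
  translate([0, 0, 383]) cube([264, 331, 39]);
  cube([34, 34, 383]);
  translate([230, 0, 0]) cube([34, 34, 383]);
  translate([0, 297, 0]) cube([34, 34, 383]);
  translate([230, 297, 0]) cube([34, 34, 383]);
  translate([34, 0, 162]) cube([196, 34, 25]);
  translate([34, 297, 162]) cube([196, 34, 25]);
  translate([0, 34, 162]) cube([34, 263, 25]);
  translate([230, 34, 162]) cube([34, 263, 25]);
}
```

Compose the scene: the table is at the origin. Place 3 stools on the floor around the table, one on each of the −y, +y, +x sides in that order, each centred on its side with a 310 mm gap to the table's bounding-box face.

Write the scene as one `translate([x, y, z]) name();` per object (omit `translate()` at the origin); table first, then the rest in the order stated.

table();
translate([240, -641, 0]) stool();
translate([240, 1161, 0]) stool();
translate([1054, 260, 0]) stool();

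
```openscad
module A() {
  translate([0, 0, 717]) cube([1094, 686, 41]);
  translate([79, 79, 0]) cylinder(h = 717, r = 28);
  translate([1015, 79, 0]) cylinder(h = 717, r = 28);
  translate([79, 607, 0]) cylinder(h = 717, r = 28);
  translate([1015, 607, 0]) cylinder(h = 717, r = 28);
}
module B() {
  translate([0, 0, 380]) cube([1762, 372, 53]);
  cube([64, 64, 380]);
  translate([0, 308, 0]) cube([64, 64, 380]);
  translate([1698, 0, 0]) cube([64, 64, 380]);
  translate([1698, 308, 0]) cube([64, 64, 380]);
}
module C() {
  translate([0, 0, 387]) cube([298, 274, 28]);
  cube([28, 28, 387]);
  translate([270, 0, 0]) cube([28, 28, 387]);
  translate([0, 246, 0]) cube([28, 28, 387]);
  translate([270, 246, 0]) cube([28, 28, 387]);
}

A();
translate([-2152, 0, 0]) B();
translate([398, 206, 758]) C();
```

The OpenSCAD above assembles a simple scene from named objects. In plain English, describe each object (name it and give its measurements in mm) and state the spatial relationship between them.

A is a table with a 1094×686 mm rectangular top, 41 mm thick, top surface at z = 758 mm, supported by four round legs of 56 mm diameter, each leg's bounding box inset 51 mm from the nearest pair of top edges, running from the floor.

B is a bench: a 1762×372 mm seat slab, 53 mm thick, top at z = 433 mm, on four 64×64 mm square legs flush with the seat corners and standing on z = 0.

C is a simple wooden stool: a rectangular seat 298 mm (x) by 274 mm (y), 28 mm thick, top face at z = 415 mm, on four square legs, each 28×28 mm in cross-section. The legs rest on z = 0, each flush with a corner of the seat.

The bench is on the floor beside the table on its −x side. The stool is on top of the table, centred.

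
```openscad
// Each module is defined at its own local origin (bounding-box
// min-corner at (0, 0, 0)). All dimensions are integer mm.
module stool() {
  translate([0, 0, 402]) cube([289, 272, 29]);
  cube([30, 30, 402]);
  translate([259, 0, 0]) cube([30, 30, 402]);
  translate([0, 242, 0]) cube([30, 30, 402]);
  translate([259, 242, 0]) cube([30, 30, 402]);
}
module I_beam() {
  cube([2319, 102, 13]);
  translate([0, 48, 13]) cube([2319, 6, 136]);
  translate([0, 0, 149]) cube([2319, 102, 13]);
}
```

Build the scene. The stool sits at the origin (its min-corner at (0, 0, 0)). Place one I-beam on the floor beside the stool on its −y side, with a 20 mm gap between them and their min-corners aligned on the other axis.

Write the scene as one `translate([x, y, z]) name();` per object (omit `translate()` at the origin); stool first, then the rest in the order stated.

stool();
translate([0, -122, 0]) I_beam();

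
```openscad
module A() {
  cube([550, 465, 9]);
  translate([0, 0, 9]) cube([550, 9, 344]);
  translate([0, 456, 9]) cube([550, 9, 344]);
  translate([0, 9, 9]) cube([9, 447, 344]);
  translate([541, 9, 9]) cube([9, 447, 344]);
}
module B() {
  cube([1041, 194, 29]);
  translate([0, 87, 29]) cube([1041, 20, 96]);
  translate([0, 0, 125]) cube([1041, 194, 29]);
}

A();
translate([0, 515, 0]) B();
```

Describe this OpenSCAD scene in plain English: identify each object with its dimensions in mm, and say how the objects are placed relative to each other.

A is an open storage box with external size 550×465×353 mm and wall thickness 9 mm (the base is also 9 mm thick). The base covers the whole footprint; the four walls stand on the base, with the y-facing walls full-width and the x-facing walls fitting between their inner faces.

B is an I-beam lying along x, 1041 mm long. Overall section height 154 mm. Two flanges 194 mm wide (y) and 29 mm thick, one on the floor and one at the top; a web 20 mm thick runs between them, centred on the flange width.

The I-beam is on the floor beside the open box on its +y side.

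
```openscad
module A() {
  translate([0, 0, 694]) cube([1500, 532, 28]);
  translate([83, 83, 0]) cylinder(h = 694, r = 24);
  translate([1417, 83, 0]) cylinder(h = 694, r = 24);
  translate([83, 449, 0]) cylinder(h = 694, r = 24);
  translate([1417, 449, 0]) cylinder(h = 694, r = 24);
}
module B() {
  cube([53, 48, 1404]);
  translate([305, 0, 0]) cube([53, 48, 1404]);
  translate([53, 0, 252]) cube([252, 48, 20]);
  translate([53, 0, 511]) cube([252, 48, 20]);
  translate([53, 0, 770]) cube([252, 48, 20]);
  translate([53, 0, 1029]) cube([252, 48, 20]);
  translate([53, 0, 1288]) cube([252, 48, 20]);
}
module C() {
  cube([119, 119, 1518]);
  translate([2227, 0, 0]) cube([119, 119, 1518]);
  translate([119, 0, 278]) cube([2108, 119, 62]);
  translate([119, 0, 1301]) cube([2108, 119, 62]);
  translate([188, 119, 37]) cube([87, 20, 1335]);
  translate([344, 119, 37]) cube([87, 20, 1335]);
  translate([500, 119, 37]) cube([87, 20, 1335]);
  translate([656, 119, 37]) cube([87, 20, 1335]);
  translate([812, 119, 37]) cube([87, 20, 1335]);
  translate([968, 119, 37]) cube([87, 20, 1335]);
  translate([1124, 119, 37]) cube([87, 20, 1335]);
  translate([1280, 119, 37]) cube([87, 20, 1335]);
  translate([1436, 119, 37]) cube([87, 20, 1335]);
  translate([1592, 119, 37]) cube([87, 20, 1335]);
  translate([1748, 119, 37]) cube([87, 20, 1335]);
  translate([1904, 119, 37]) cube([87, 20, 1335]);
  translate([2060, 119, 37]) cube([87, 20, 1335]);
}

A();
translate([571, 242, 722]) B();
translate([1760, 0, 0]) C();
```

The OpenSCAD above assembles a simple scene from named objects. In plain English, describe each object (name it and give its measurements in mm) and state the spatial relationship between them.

A is a rectangular dining table. The top is 1500×532×28 mm with its upper surface at z = 722 mm. It stands on four round legs of 48 mm diameter, each leg's bounding box inset 59 mm from the nearest pair of top edges, running from the floor to the underside of the top.

B is a straight ladder. Two 53×48 mm vertical rails, 1404 mm tall, stand 358 mm apart (outside-to-outside) with their front faces coplanar on the −y side. 5 rungs, each 48 mm deep and 20 mm tall, span between the inner faces of the rails, front faces flush with the rails. The lowest rung's underside is at z = 252 mm and rungs are spaced 259 mm apart (underside to underside).

C is a fence section. Two 119×119 mm posts, 1518 mm tall, stand on the floor with a clear span of 2108 mm between their inner faces. Two horizontal rails of 119×62 mm section span the gap between the posts with their undersides at z = 278 mm and z = 1301 mm, flush with the posts' −y face. 13 pickets, each 87 mm wide, 20 mm thick and 1335 mm tall, are fixed to the +y face of the rails with their bottoms at z = 37 mm, evenly spaced across the span with equal gaps (rounded down to the nearest mm) at the −x end and between each pair — any rounding remainder accumulates at the +x end.

The ladder is on top of the table, centred. The fence section is on the floor beside the table on its +x side.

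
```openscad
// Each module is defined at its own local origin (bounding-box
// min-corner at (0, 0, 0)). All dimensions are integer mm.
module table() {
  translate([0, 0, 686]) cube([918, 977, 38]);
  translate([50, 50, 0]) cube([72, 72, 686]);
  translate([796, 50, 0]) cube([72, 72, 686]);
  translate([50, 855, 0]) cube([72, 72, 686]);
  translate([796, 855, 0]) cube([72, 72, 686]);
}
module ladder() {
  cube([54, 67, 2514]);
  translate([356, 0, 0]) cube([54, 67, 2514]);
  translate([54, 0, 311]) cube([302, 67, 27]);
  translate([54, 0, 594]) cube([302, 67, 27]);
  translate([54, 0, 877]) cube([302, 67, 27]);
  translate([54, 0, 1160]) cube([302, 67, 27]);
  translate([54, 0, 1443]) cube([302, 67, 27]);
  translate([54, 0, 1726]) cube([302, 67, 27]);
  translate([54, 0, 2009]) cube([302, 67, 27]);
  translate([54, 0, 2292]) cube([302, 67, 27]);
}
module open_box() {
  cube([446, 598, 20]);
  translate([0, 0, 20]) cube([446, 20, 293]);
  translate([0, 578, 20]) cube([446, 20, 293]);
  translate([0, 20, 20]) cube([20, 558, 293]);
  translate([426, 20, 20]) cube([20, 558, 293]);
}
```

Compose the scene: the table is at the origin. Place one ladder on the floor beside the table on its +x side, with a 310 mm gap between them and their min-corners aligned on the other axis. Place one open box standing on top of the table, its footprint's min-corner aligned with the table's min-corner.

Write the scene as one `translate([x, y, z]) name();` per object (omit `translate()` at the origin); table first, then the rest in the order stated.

table();
translate([1228, 0, 0]) ladder();
translate([0, 0, 724]) open_box();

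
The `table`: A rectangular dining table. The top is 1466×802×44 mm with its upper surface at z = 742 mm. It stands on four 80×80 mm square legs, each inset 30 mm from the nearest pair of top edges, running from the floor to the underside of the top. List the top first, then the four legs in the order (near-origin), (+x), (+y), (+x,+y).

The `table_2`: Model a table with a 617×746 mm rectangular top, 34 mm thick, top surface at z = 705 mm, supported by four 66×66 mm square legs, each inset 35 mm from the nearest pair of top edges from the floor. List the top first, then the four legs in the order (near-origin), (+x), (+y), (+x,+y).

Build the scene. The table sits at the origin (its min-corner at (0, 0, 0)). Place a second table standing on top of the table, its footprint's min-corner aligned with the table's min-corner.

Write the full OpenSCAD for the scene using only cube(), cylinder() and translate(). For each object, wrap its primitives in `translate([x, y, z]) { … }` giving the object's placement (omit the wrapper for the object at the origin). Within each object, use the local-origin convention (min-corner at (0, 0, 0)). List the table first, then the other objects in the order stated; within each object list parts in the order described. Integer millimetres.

translate([0, 0, 698]) cube([1466, 802, 44]);
translate([30, 30, 0]) cube([80, 80, 698]);
translate([1356, 30, 0]) cube([80, 80, 698]);
translate([30, 692, 0]) cube([80, 80, 698]);
translate([1356, 692, 0]) cube([80, 80, 698]);
translate([0, 0, 742]) {
  translate([0, 0, 671]) cube([617, 746, 34]);
  translate([35, 35, 0]) cube([66, 66, 671]);
  translate([516, 35, 0]) cube([66, 66, 671]);
  translate([35, 645, 0]) cube([66, 66, 671]);
  translate([516, 645, 0]) cube([66, 66, 671]);
}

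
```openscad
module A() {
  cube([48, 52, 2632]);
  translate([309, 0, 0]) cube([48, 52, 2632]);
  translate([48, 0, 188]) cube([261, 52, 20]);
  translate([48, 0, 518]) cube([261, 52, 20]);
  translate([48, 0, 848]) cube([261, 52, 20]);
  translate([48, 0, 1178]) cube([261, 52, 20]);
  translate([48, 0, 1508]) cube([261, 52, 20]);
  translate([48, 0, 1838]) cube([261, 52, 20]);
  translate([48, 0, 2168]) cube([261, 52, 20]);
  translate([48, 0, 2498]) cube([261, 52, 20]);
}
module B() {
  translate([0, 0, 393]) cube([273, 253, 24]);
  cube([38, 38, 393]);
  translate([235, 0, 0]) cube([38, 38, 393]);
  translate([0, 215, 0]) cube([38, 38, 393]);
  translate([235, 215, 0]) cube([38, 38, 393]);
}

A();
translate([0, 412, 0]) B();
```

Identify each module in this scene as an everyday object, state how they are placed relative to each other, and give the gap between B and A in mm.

The stool's nearest face is 360 mm from the ladder's +y face.

A is a ladder. B is a stool. The stool is on the floor beside the ladder on its +y side. The gap between the stool and the ladder is 360 mm.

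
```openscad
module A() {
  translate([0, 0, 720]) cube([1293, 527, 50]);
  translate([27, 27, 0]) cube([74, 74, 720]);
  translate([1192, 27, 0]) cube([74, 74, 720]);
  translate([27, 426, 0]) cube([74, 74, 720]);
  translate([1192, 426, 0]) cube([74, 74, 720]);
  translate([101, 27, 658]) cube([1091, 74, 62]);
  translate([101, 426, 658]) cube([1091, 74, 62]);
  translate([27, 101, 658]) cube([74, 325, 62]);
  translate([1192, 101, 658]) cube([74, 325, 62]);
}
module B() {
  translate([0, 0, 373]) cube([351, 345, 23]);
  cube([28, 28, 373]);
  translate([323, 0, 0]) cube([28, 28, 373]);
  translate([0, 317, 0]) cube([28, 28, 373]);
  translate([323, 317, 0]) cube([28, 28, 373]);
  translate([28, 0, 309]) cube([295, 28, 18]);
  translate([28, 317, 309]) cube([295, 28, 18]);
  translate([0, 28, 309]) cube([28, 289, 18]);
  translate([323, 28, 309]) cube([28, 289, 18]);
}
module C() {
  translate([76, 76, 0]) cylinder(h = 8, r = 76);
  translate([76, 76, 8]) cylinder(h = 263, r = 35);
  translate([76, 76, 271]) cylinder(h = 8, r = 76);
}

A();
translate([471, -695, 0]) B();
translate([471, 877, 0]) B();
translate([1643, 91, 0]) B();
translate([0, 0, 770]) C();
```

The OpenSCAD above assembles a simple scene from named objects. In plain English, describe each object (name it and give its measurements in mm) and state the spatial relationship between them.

A is a table: top 1293 mm (x) × 527 mm (y), 50 mm thick, upper face at z = 770 mm, on four 74×74 mm square legs, each inset 27 mm from the nearest pair of top edges, running from z = 0 to the bottom of the top. Four apron rails, 74 mm thick and 62 mm tall, run between adjacent legs with their top edges flush with the underside of the top and their outer faces flush with the legs' outer faces.

B is a simple wooden stool: a rectangular seat 351 mm (x) by 345 mm (y), 23 mm thick, top face at z = 396 mm, on four square legs, each 28×28 mm in cross-section. The legs rest on z = 0, each flush with a corner of the seat. Four stretchers, 28 mm wide and 18 mm tall, connect adjacent legs with their undersides at z = 309 mm, each running between the inner faces of the legs it joins and aligned with the legs' outer faces on the other axis.

C is a spool: two coaxial disc flanges of radius 76 mm and thickness 8 mm, joined by a core cylinder of radius 35 mm and height 263 mm. The lower flange rests on z = 0 and the three cylinders share a vertical axis.

Three stools sit around the table at the −y, +y, +x sides. The spool is on top of the table.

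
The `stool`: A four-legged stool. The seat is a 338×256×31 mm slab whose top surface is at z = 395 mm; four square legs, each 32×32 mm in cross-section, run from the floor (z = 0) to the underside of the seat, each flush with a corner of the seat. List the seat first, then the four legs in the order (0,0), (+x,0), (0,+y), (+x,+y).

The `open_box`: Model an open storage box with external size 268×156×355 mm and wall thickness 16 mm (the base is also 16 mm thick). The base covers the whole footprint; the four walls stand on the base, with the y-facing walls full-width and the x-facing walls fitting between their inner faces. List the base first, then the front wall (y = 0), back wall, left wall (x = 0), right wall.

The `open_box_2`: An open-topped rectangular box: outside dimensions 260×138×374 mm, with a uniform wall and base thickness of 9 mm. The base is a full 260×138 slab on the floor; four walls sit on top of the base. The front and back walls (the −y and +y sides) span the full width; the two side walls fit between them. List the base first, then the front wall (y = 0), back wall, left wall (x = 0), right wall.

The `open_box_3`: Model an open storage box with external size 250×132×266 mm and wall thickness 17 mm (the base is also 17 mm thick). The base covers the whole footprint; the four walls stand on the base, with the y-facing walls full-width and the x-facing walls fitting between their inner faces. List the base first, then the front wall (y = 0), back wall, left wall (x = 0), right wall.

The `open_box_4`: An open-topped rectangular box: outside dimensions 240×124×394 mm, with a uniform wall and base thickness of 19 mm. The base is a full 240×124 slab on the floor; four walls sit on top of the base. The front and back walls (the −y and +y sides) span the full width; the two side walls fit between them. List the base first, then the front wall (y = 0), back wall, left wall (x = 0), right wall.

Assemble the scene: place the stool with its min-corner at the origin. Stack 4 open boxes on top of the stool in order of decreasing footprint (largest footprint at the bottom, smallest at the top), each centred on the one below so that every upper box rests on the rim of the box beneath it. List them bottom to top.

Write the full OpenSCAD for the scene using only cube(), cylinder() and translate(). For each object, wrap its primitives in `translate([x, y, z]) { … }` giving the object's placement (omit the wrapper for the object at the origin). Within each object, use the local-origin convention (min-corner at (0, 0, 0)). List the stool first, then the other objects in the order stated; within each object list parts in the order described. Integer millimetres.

translate([0, 0, 364]) cube([338, 256, 31]);
cube([32, 32, 364]);
translate([306, 0, 0]) cube([32, 32, 364]);
translate([0, 224, 0]) cube([32, 32, 364]);
translate([306, 224, 0]) cube([32, 32, 364]);
translate([35, 50, 395]) {
  cube([268, 156, 16]);
  translate([0, 0, 16]) cube([268, 16, 339]);
  translate([0, 140, 16]) cube([268, 16, 339]);
  translate([0, 16, 16]) cube([16, 124, 339]);
  translate([252, 16, 16]) cube([16, 124, 339]);
}
translate([39, 59, 750]) {
  cube([260, 138, 9]);
  translate([0, 0, 9]) cube([260, 9, 365]);
  translate([0, 129, 9]) cube([260, 9, 365]);
  translate([0, 9, 9]) cube([9, 120, 365]);
  translate([251, 9, 9]) cube([9, 120, 365]);
}
translate([44, 62, 1124]) {
  cube([250, 132, 17]);
  translate([0, 0, 17]) cube([250, 17, 249]);
  translate([0, 115, 17]) cube([250, 17, 249]);
  translate([0, 17, 17]) cube([17, 98, 249]);
  translate([233, 17, 17]) cube([17, 98, 249]);
}
translate([49, 66, 1390]) {
  cube([240, 124, 19]);
  translate([0, 0, 19]) cube([240, 19, 375]);
  translate([0, 105, 19]) cube([240, 19, 375]);
  translate([0, 19, 19]) cube([19, 86, 375]);
  translate([221, 19, 19]) cube([19, 86, 375]);
}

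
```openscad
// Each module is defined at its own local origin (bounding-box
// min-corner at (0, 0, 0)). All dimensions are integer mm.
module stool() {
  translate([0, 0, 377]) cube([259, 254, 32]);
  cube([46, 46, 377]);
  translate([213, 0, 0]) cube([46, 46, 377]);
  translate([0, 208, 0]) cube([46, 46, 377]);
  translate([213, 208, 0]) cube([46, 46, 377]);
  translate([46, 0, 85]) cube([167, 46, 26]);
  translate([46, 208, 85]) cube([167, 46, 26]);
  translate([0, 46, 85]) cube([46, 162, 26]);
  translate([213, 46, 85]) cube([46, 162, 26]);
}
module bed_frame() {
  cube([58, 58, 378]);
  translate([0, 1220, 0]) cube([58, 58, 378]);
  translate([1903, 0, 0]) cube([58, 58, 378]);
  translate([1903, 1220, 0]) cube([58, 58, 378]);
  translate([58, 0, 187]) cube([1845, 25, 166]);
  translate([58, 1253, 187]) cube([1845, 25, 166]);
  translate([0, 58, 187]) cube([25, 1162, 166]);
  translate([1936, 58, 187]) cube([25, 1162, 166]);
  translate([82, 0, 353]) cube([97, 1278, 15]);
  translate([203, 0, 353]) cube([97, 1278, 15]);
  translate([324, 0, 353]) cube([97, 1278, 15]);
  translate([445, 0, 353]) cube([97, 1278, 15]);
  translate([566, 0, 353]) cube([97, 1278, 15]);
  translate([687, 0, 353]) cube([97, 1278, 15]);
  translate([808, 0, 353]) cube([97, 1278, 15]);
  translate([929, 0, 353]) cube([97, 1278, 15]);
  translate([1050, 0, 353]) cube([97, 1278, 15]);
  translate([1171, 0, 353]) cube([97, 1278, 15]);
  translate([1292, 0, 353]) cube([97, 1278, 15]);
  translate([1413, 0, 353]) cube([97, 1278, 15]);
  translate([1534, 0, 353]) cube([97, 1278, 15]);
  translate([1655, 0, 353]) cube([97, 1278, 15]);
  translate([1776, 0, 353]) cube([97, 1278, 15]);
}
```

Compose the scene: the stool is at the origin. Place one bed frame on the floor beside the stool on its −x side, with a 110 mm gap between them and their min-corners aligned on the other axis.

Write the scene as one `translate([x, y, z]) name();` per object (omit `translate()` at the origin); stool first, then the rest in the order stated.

stool();
translate([-2071, 0, 0]) bed_frame();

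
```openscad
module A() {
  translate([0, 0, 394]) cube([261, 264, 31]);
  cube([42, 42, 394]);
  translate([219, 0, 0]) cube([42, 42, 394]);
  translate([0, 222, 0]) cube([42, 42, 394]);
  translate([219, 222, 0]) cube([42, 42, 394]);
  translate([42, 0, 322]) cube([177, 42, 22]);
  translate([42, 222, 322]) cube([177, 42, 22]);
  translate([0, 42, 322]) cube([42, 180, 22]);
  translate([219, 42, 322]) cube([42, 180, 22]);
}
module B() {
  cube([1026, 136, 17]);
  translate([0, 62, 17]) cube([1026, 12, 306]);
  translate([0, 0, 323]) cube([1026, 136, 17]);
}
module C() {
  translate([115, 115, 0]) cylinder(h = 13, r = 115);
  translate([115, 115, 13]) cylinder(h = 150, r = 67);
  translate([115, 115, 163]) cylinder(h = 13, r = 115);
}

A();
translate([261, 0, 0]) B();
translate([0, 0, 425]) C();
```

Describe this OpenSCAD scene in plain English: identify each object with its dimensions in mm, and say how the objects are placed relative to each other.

A is a four-legged stool. The seat is 261×264 mm, 31 mm thick, top at z = 425 mm. It stands on four square legs, each 42×42 mm in cross-section, from z = 0 to the seat underside, each flush with a corner of the seat. Four stretchers, 42 mm wide and 22 mm tall, connect adjacent legs with their undersides at z = 322 mm, each running between the inner faces of the legs it joins and aligned with the legs' outer faces on the other axis.

B is an I-beam lying along x, 1026 mm long. Overall section height 340 mm. Two flanges 136 mm wide (y) and 17 mm thick, one on the floor and one at the top; a web 12 mm thick runs between them, centred on the flange width.

C is a spool: two coaxial disc flanges of radius 115 mm and thickness 13 mm, joined by a core cylinder of radius 67 mm and height 150 mm. The lower flange rests on z = 0 and the three cylinders share a vertical axis.

The I-beam is against the stool's +x side, with their −y faces flush. The spool is on top of the stool.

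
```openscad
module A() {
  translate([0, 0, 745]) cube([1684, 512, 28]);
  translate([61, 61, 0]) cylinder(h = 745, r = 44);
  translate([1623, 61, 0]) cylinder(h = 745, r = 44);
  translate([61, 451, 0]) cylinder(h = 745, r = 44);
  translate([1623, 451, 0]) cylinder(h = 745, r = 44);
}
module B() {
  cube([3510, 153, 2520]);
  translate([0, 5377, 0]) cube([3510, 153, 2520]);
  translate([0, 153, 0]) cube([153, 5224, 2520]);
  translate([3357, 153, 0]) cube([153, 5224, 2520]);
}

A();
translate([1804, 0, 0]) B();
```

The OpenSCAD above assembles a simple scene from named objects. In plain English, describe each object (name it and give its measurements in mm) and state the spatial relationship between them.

A is a table with a 1684×512 mm rectangular top, 28 mm thick, top surface at z = 773 mm, supported by four round legs of 88 mm diameter, each leg's bounding box inset 17 mm from the nearest pair of top edges, running from the floor.

B is the wall frame of a small rectangular building: four walls, each 2520 mm tall and 153 mm thick, enclosing a footprint 3510 mm (x) by 5530 mm (y) outside-to-outside, with no floor or roof. The front and back walls (the −y and +y sides) span the full width; the two side walls fit between them.

The house frame is on the floor beside the table on its +x side.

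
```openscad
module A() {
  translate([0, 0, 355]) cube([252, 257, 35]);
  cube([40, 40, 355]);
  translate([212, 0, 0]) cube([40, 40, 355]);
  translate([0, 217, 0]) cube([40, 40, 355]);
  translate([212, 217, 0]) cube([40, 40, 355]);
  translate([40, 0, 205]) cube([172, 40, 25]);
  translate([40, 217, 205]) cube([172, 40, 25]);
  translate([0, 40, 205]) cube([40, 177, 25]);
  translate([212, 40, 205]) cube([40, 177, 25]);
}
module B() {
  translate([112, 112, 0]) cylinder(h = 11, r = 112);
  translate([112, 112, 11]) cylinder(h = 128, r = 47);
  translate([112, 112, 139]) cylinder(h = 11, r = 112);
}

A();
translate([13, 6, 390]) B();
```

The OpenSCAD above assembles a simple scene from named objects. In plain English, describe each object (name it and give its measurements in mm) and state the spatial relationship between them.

A is a simple wooden stool: a rectangular seat 252 mm (x) by 257 mm (y), 35 mm thick, top face at z = 390 mm, on four square legs, each 40×40 mm in cross-section. The legs rest on z = 0, each flush with a corner of the seat. Four stretchers, 40 mm wide and 25 mm tall, connect adjacent legs with their undersides at z = 205 mm, each running between the inner faces of the legs it joins and aligned with the legs' outer faces on the other axis.

B is a spool: two coaxial disc flanges of radius 112 mm and thickness 11 mm, joined by a core cylinder of radius 47 mm and height 128 mm. The lower flange rests on z = 0 and the three cylinders share a vertical axis.

The spool is on top of the stool.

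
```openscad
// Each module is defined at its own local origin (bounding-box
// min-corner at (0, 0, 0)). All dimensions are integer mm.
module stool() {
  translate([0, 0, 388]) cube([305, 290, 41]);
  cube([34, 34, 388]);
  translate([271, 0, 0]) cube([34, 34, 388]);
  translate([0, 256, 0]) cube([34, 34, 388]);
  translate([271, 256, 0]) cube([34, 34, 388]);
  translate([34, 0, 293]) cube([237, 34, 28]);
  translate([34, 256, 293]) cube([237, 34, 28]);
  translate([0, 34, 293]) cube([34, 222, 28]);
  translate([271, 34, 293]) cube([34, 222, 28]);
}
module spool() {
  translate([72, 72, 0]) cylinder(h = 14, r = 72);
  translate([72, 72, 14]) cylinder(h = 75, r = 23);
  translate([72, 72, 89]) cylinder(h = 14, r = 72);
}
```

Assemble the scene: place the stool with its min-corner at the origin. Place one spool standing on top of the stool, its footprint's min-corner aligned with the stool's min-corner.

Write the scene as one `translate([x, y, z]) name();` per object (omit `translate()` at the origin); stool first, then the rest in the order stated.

stool();
translate([0, 0, 429]) spool();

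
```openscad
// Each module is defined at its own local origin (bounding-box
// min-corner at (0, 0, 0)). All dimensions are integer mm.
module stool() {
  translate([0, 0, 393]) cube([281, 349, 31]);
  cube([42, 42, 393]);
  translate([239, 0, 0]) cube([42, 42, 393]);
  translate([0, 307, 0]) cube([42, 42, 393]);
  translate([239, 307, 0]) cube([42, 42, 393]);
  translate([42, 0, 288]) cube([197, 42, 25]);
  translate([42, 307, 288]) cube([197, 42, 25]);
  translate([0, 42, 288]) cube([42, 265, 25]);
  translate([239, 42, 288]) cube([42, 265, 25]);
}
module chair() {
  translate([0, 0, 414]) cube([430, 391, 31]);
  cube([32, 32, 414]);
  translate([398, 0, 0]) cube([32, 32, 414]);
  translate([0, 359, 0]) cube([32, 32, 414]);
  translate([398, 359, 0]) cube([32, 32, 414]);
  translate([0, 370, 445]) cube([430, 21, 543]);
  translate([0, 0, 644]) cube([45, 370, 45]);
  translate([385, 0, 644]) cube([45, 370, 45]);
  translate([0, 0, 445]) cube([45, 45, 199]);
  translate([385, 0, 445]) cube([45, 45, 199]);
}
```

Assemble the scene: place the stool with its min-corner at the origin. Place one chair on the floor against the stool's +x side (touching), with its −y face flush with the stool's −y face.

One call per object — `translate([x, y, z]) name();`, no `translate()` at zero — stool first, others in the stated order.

stool();
translate([281, 0, 0]) chair();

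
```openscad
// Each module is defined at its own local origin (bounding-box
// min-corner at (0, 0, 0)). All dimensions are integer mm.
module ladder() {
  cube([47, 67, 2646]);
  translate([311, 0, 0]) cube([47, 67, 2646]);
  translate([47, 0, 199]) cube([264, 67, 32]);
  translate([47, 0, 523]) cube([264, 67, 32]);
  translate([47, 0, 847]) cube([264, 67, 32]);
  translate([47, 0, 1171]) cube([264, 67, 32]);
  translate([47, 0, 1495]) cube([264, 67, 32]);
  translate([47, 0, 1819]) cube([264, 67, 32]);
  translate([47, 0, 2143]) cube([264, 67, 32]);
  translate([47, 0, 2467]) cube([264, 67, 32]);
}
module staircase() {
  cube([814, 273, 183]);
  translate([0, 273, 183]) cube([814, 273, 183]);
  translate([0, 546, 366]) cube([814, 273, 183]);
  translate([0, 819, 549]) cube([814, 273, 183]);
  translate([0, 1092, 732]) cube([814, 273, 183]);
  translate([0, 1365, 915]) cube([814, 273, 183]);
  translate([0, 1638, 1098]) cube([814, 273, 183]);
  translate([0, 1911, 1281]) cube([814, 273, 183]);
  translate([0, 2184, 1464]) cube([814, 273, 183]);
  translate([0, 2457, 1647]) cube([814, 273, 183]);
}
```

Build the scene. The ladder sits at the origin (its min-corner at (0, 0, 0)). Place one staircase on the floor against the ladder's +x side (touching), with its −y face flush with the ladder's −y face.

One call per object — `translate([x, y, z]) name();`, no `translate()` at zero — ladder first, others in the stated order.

ladder();
translate([358, 0, 0]) staircase();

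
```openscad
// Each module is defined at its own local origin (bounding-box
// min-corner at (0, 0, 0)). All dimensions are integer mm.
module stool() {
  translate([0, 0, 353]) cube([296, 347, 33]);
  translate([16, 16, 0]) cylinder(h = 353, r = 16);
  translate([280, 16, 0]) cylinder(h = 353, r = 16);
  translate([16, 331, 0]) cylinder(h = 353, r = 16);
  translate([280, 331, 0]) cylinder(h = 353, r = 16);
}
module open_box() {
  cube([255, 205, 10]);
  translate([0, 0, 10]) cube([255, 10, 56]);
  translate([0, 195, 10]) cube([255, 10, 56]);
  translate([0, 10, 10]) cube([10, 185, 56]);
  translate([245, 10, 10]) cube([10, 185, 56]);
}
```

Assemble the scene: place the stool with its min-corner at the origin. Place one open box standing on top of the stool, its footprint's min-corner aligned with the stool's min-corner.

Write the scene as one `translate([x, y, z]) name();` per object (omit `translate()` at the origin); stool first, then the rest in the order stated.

stool();
translate([0, 0, 386]) open_box();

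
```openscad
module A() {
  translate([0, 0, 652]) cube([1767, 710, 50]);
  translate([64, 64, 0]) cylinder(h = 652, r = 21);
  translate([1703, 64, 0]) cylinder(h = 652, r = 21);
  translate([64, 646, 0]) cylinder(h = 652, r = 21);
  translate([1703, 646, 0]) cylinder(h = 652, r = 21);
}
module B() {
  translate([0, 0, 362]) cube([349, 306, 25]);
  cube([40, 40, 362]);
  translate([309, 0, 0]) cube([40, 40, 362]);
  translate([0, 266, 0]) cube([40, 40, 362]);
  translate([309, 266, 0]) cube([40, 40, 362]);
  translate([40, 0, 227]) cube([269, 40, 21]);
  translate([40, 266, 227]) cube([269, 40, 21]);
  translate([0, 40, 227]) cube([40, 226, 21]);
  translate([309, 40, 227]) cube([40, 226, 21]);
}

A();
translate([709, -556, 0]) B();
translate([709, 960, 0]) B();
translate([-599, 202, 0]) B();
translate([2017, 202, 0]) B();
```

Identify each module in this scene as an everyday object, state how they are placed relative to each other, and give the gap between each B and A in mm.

Each stool's nearest face is 250 mm from the table's bounding box.

A is a table. B is a stool. Four stools sit around the table at the −y, +y, −x, +x sides. The gap between each stool and the table is 250 mm.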